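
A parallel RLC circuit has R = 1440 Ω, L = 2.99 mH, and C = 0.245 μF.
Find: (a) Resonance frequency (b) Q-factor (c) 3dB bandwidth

Step 1 — Resonance: ω₀ = 1/√(LC) = 1/√(0.00299·2.45e-07) = 3.695e+04 rad/s.
Step 2 — f₀ = ω₀/(2π) = 5880 Hz.
Step 3 — Parallel Q: Q = R/(ω₀L) = 1440/(3.695e+04·0.00299) = 13.03.
Step 4 — Bandwidth: Δω = ω₀/Q = 2834 rad/s; BW = Δω/(2π) = 451.1 Hz.

(a) f₀ = 5880 Hz  (b) Q = 13.03  (c) BW = 451.1 Hz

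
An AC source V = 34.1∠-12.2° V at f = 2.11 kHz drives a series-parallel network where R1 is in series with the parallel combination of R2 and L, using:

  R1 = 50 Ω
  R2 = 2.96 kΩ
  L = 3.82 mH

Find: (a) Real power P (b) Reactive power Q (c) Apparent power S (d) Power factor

Step 1 — Angular frequency: ω = 2π·f = 2π·2110 = 1.326e+04 rad/s.
Step 2 — Component impedances:
  R1: Z = R = 50 Ω
  R2: Z = R = 2960 Ω
  L: Z = jωL = j·1.326e+04·0.00382 = 0 + j50.64 Ω
Step 3 — Parallel branch: R2 || L = 1/(1/R2 + 1/L) = 0.8662 + j50.63 Ω.
Step 4 — Series with R1: Z_total = R1 + (R2 || L) = 50.87 + j50.63 Ω = 71.77∠44.9° Ω.
Step 5 — Source phasor: V = 34.1∠-12.2° V = 33.33 - j7.206 V.
Step 6 — Current: I = V / Z = 0.2583 - j0.3988 A = 0.4751∠-57.1° A.
Step 7 — Complex power: S = V·I* = 11.48 + j11.43 VA.
Step 8 — Real power: P = Re(S) = 11.48 W.
Step 9 — Reactive power: Q = Im(S) = 11.43 VAR.
Step 10 — Apparent power: |S| = 16.2 VA.
Step 11 — Power factor: PF = P/|S| = 0.7088 (lagging).

(a) P = 11.48 W  (b) Q = 11.43 VAR  (c) S = 16.2 VA  (d) PF = 0.7088 (lagging)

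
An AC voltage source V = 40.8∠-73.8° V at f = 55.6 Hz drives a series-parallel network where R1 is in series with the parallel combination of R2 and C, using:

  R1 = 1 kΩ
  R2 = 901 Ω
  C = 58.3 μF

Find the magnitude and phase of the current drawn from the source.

Step 1 — Angular frequency: ω = 2π·f = 2π·55.6 = 349.3 rad/s.
Step 2 — Component impedances:
  R1: Z = R = 1000 Ω
  R2: Z = R = 901 Ω
  C: Z = 1/(jωC) = -j/(ω·C) = 0 - j49.1 Ω
Step 3 — Parallel branch: R2 || C = 1/(1/R2 + 1/C) = 2.668 - j48.95 Ω.
Step 4 — Series with R1: Z_total = R1 + (R2 || C) = 1003 - j48.95 Ω = 1004∠-2.8° Ω.
Step 5 — Source phasor: V = 40.8∠-73.8° V = 11.38 - j39.18 V.
Step 6 — Ohm's law: I = V / Z_total = (11.38 - j39.18) / (1003 - j48.95) = 0.01323 - j0.03843 A.
Step 7 — Convert to polar: |I| = 0.04064 A, ∠I = -71.0°.

I = 0.04064∠-71.0° A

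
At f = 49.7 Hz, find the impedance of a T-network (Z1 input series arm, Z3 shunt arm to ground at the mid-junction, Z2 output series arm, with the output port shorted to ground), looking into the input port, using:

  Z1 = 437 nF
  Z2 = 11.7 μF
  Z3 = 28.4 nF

Step 1 — Angular frequency: ω = 2π·f = 2π·49.7 = 312.3 rad/s.
Step 2 — Component impedances:
  Z1: Z = 1/(jωC) = -j/(ω·C) = 0 - j7328 Ω
  Z2: Z = 1/(jωC) = -j/(ω·C) = 0 - j273.7 Ω
  Z3: Z = 1/(jωC) = -j/(ω·C) = 0 - j1.128e+05 Ω
Step 3 — With the output port shorted to ground, the output series arm Z2 runs from the junction to ground; the shunt arm Z3 also runs from the junction to ground. They appear in parallel: Z3 || Z2 = 0 - j273 Ω.
Step 4 — Series with input arm Z1: Z_in = Z1 + (Z3 || Z2) = 0 - j7601 Ω = 7601∠-90.0° Ω.

Z = 0 - j7601 Ω = 7601∠-90.0° Ω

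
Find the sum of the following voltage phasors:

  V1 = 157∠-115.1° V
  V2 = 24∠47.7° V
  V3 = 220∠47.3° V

Step 1 — Convert each phasor to rectangular form:
  V1 = 157·(cos(-115.1°) + j·sin(-115.1°)) = -66.6 - j142.2 V
  V2 = 24·(cos(47.7°) + j·sin(47.7°)) = 16.15 + j17.75 V
  V3 = 220·(cos(47.3°) + j·sin(47.3°)) = 149.2 + j161.7 V
Step 2 — Sum components: V_total = 98.75 + j37.26 V.
Step 3 — Convert to polar: |V_total| = 105.5 V, ∠V_total = 20.7°.

V_total = 105.5∠20.7° V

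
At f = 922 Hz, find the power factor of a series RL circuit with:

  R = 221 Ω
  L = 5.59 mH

Step 1 — Angular frequency: ω = 2π·f = 2π·922 = 5793 rad/s.
Step 2 — Component impedances:
  R: Z = R = 221 Ω
  L: Z = jωL = j·5793·0.00559 = 0 + j32.38 Ω
Step 3 — Series combination: Z_total = R + L = 221 + j32.38 Ω = 223.4∠8.3° Ω.
Step 4 — Power factor: PF = cos(φ) = Re(Z)/|Z| = 221/223.36 = 0.9894.
Step 5 — Type: Im(Z) = 32.38 ⇒ lagging (phase φ = 8.3°).

PF = 0.9894 (lagging, φ = 8.3°)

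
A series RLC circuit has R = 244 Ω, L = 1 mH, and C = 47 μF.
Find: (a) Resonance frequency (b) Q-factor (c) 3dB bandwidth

Step 1 — Resonance: ω₀ = 1/√(LC) = 1/√(0.001·4.7e-05) = 4613 rad/s.
Step 2 — f₀ = ω₀/(2π) = 734.1 Hz.
Step 3 — Series Q: Q = ω₀L/R = 4613·0.001/244 = 0.0189.
Step 4 — Bandwidth: Δω = ω₀/Q = 2.44e+05 rad/s; BW = Δω/(2π) = 3.883e+04 Hz.

(a) f₀ = 734.1 Hz  (b) Q = 0.0189  (c) BW = 3.883e+04 Hz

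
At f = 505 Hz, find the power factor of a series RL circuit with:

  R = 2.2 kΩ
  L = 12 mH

Step 1 — Angular frequency: ω = 2π·f = 2π·505 = 3173 rad/s.
Step 2 — Component impedances:
  R: Z = R = 2200 Ω
  L: Z = jωL = j·3173·0.012 = 0 + j38.08 Ω
Step 3 — Series combination: Z_total = R + L = 2200 + j38.08 Ω = 2200∠1.0° Ω.
Step 4 — Power factor: PF = cos(φ) = Re(Z)/|Z| = 2200/2200.3 = 0.9999.
Step 5 — Type: Im(Z) = 38.08 ⇒ lagging (phase φ = 1.0°).

PF = 0.9999 (lagging, φ = 1.0°)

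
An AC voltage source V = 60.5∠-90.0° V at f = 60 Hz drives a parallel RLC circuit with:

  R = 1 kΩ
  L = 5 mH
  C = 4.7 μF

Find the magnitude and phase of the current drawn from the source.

Step 1 — Angular frequency: ω = 2π·f = 2π·60 = 377 rad/s.
Step 2 — Component impedances:
  R: Z = R = 1000 Ω
  L: Z = jωL = j·377·0.005 = 0 + j1.885 Ω
  C: Z = 1/(jωC) = -j/(ω·C) = 0 - j564.4 Ω
Step 3 — Parallel combination: 1/Z_total = 1/R + 1/L + 1/C; Z_total = 0.003577 + j1.891 Ω = 1.891∠89.9° Ω.
Step 4 — Source phasor: V = 60.5∠-90.0° V = 0 - j60.5 V.
Step 5 — Ohm's law: I = V / Z_total = (0 - j60.5) / (0.003577 + j1.891) = -31.99 - j0.0605 A.
Step 6 — Convert to polar: |I| = 31.99 A, ∠I = -179.9°.

I = 31.99∠-179.9° A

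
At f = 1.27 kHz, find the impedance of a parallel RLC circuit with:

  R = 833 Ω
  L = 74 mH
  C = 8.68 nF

Step 1 — Angular frequency: ω = 2π·f = 2π·1270 = 7980 rad/s.
Step 2 — Component impedances:
  R: Z = R = 833 Ω
  L: Z = jωL = j·7980·0.074 = 0 + j590.5 Ω
  C: Z = 1/(jωC) = -j/(ω·C) = 0 - j1.444e+04 Ω
Step 3 — Parallel combination: 1/Z_total = 1/R + 1/L + 1/C; Z_total = 294.3 + j398.2 Ω = 495.1∠53.5° Ω.

Z = 294.3 + j398.2 Ω = 495.1∠53.5° Ω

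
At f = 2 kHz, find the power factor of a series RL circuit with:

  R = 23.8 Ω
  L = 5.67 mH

Step 1 — Angular frequency: ω = 2π·f = 2π·2000 = 1.257e+04 rad/s.
Step 2 — Component impedances:
  R: Z = R = 23.8 Ω
  L: Z = jωL = j·1.257e+04·0.00567 = 0 + j71.25 Ω
Step 3 — Series combination: Z_total = R + L = 23.8 + j71.25 Ω = 75.12∠71.5° Ω.
Step 4 — Power factor: PF = cos(φ) = Re(Z)/|Z| = 23.8/75.12 = 0.3168.
Step 5 — Type: Im(Z) = 71.25 ⇒ lagging (phase φ = 71.5°).

PF = 0.3168 (lagging, φ = 71.5°)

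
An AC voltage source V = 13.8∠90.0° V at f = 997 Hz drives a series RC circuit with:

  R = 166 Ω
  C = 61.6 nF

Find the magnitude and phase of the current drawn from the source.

Step 1 — Angular frequency: ω = 2π·f = 2π·997 = 6264 rad/s.
Step 2 — Component impedances:
  R: Z = R = 166 Ω
  C: Z = 1/(jωC) = -j/(ω·C) = 0 - j2591 Ω
Step 3 — Series combination: Z_total = R + C = 166 - j2591 Ω = 2597∠-86.3° Ω.
Step 4 — Source phasor: V = 13.8∠90.0° V = 0 + j13.8 V.
Step 5 — Ohm's law: I = V / Z_total = (0 + j13.8) / (166 - j2591) = -0.005303 + j0.0003397 A.
Step 6 — Convert to polar: |I| = 0.005314 A, ∠I = 176.3°.

I = 0.005314∠176.3° A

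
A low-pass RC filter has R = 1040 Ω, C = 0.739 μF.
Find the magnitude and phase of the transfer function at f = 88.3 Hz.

Step 1 — Angular frequency: ω = 2π·88.3 = 554.8 rad/s.
Step 2 — Transfer function: H(jω) = 1/(1 + jωRC).
Step 3 — Denominator: 1 + jωRC = 1 + j·554.8·1040·7.39e-07 = 1 + j0.4264.
Step 4 — H = 0.8462 - j0.3608.
Step 5 — Magnitude: |H| = 0.9199 (-0.7 dB); phase: φ = -23.1°.

|H| = 0.9199 (-0.7 dB), φ = -23.1°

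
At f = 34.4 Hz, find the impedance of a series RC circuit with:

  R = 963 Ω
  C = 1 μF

Step 1 — Angular frequency: ω = 2π·f = 2π·34.4 = 216.1 rad/s.
Step 2 — Component impedances:
  R: Z = R = 963 Ω
  C: Z = 1/(jωC) = -j/(ω·C) = 0 - j4627 Ω
Step 3 — Series combination: Z_total = R + C = 963 - j4627 Ω = 4726∠-78.2° Ω.

Z = 963 - j4627 Ω = 4726∠-78.2° Ω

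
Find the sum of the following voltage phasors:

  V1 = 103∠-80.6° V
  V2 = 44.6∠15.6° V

Step 1 — Convert each phasor to rectangular form:
  V1 = 103·(cos(-80.6°) + j·sin(-80.6°)) = 16.82 - j101.6 V
  V2 = 44.6·(cos(15.6°) + j·sin(15.6°)) = 42.96 + j11.99 V
Step 2 — Sum components: V_total = 59.78 - j89.62 V.
Step 3 — Convert to polar: |V_total| = 107.7 V, ∠V_total = -56.3°.

V_total = 107.7∠-56.3° V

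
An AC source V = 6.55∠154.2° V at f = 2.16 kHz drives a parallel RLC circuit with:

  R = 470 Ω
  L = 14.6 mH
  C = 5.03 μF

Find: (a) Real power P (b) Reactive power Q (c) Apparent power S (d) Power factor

Step 1 — Angular frequency: ω = 2π·f = 2π·2160 = 1.357e+04 rad/s.
Step 2 — Component impedances:
  R: Z = R = 470 Ω
  L: Z = jωL = j·1.357e+04·0.0146 = 0 + j198.1 Ω
  C: Z = 1/(jωC) = -j/(ω·C) = 0 - j14.65 Ω
Step 3 — Parallel combination: 1/Z_total = 1/R + 1/L + 1/C; Z_total = 0.5318 - j15.8 Ω = 15.81∠-88.1° Ω.
Step 4 — Source phasor: V = 6.55∠154.2° V = -5.897 + j2.851 V.
Step 5 — Current: I = V / Z = -0.1928 - j0.3667 A = 0.4143∠-117.7° A.
Step 6 — Complex power: S = V·I* = 0.09128 - j2.712 VA.
Step 7 — Real power: P = Re(S) = 0.09128 W.
Step 8 — Reactive power: Q = Im(S) = -2.712 VAR.
Step 9 — Apparent power: |S| = 2.714 VA.
Step 10 — Power factor: PF = P/|S| = 0.03364 (leading).

(a) P = 0.09128 W  (b) Q = -2.712 VAR  (c) S = 2.714 VA  (d) PF = 0.03364 (leading)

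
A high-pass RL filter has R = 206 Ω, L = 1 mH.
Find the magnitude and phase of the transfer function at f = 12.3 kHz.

Step 1 — Angular frequency: ω = 2π·1.23e+04 = 7.728e+04 rad/s.
Step 2 — Transfer function: H(jω) = jωL/(R + jωL).
Step 3 — Numerator jωL = j·77.28; denominator R + jωL = 206 + j77.28.
Step 4 — H = 0.1234 + j0.3289.
Step 5 — Magnitude: |H| = 0.3513 (-9.1 dB); phase: φ = 69.4°.

|H| = 0.3513 (-9.1 dB), φ = 69.4°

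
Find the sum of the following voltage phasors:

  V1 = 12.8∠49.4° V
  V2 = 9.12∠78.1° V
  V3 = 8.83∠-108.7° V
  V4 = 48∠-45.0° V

Step 1 — Convert each phasor to rectangular form:
  V1 = 12.8·(cos(49.4°) + j·sin(49.4°)) = 8.33 + j9.719 V
  V2 = 9.12·(cos(78.1°) + j·sin(78.1°)) = 1.881 + j8.924 V
  V3 = 8.83·(cos(-108.7°) + j·sin(-108.7°)) = -2.831 - j8.364 V
  V4 = 48·(cos(-45.0°) + j·sin(-45.0°)) = 33.94 - j33.94 V
Step 2 — Sum components: V_total = 41.32 - j23.66 V.
Step 3 — Convert to polar: |V_total| = 47.62 V, ∠V_total = -29.8°.

V_total = 47.62∠-29.8° V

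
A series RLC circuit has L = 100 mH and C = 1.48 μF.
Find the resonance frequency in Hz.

Step 1 — Resonance condition Im(Z)=0 gives ω₀ = 1/√(LC).
Step 2 — ω₀ = 1/√(0.1·1.48e-06) = 2599 rad/s.
Step 3 — f₀ = ω₀/(2π) = 413.7 Hz.

f₀ = 413.7 Hz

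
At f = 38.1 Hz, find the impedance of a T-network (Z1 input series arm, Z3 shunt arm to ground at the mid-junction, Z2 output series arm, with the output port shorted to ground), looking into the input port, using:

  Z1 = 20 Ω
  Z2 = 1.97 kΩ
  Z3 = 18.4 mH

Step 1 — Angular frequency: ω = 2π·f = 2π·38.1 = 239.4 rad/s.
Step 2 — Component impedances:
  Z1: Z = R = 20 Ω
  Z2: Z = R = 1970 Ω
  Z3: Z = jωL = j·239.4·0.0184 = 0 + j4.405 Ω
Step 3 — With the output port shorted to ground, the output series arm Z2 runs from the junction to ground; the shunt arm Z3 also runs from the junction to ground. They appear in parallel: Z3 || Z2 = 0.009849 + j4.405 Ω.
Step 4 — Series with input arm Z1: Z_in = Z1 + (Z3 || Z2) = 20.01 + j4.405 Ω = 20.49∠12.4° Ω.

Z = 20.01 + j4.405 Ω = 20.49∠12.4° Ω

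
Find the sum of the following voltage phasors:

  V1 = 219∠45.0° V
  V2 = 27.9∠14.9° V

Step 1 — Convert each phasor to rectangular form:
  V1 = 219·(cos(45.0°) + j·sin(45.0°)) = 154.9 + j154.9 V
  V2 = 27.9·(cos(14.9°) + j·sin(14.9°)) = 26.96 + j7.174 V
Step 2 — Sum components: V_total = 181.8 + j162 V.
Step 3 — Convert to polar: |V_total| = 243.5 V, ∠V_total = 41.7°.

V_total = 243.5∠41.7° V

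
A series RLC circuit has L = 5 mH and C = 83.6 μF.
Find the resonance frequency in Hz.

Step 1 — Resonance condition Im(Z)=0 gives ω₀ = 1/√(LC).
Step 2 — ω₀ = 1/√(0.005·8.36e-05) = 1547 rad/s.
Step 3 — f₀ = ω₀/(2π) = 246.2 Hz.

f₀ = 246.2 Hz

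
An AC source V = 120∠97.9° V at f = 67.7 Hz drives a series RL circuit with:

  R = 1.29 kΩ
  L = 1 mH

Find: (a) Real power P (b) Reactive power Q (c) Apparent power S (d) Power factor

Step 1 — Angular frequency: ω = 2π·f = 2π·67.7 = 425.4 rad/s.
Step 2 — Component impedances:
  R: Z = R = 1290 Ω
  L: Z = jωL = j·425.4·0.001 = 0 + j0.4254 Ω
Step 3 — Series combination: Z_total = R + L = 1290 + j0.4254 Ω = 1290∠0.0° Ω.
Step 4 — Source phasor: V = 120∠97.9° V = -16.49 + j118.9 V.
Step 5 — Current: I = V / Z = -0.01276 + j0.09214 A = 0.09302∠97.9° A.
Step 6 — Complex power: S = V·I* = 11.16 + j0.003681 VA.
Step 7 — Real power: P = Re(S) = 11.16 W.
Step 8 — Reactive power: Q = Im(S) = 0.003681 VAR.
Step 9 — Apparent power: |S| = 11.16 VA.
Step 10 — Power factor: PF = P/|S| = 1 (lagging).

(a) P = 11.16 W  (b) Q = 0.003681 VAR  (c) S = 11.16 VA  (d) PF = 1 (lagging)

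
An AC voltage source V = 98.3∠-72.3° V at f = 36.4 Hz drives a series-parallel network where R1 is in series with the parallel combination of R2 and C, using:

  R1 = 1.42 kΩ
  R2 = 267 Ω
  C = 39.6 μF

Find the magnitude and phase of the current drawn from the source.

Step 1 — Angular frequency: ω = 2π·f = 2π·36.4 = 228.7 rad/s.
Step 2 — Component impedances:
  R1: Z = R = 1420 Ω
  R2: Z = R = 267 Ω
  C: Z = 1/(jωC) = -j/(ω·C) = 0 - j110.4 Ω
Step 3 — Parallel branch: R2 || C = 1/(1/R2 + 1/C) = 38.99 - j94.29 Ω.
Step 4 — Series with R1: Z_total = R1 + (R2 || C) = 1459 - j94.29 Ω = 1462∠-3.7° Ω.
Step 5 — Source phasor: V = 98.3∠-72.3° V = 29.89 - j93.65 V.
Step 6 — Ohm's law: I = V / Z_total = (29.89 - j93.65) / (1459 - j94.29) = 0.02453 - j0.0626 A.
Step 7 — Convert to polar: |I| = 0.06724 A, ∠I = -68.6°.

I = 0.06724∠-68.6° A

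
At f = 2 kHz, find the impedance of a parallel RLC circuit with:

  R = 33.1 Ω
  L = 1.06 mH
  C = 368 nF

Step 1 — Angular frequency: ω = 2π·f = 2π·2000 = 1.257e+04 rad/s.
Step 2 — Component impedances:
  R: Z = R = 33.1 Ω
  L: Z = jωL = j·1.257e+04·0.00106 = 0 + j13.32 Ω
  C: Z = 1/(jωC) = -j/(ω·C) = 0 - j216.2 Ω
Step 3 — Parallel combination: 1/Z_total = 1/R + 1/L + 1/C; Z_total = 5.142 + j11.99 Ω = 13.05∠66.8° Ω.

Z = 5.142 + j11.99 Ω = 13.05∠66.8° Ω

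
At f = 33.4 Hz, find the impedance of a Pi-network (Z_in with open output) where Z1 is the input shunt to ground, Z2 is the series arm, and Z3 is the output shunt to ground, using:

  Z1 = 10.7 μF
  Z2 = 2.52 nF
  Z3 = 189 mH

Step 1 — Angular frequency: ω = 2π·f = 2π·33.4 = 209.9 rad/s.
Step 2 — Component impedances:
  Z1: Z = 1/(jωC) = -j/(ω·C) = 0 - j445.3 Ω
  Z2: Z = 1/(jωC) = -j/(ω·C) = 0 - j1.891e+06 Ω
  Z3: Z = jωL = j·209.9·0.189 = 0 + j39.66 Ω
Step 3 — With open output, the series arm Z2 and the output shunt Z3 appear in series to ground: Z2 + Z3 = 0 - j1.891e+06 Ω.
Step 4 — Parallel with input shunt Z1: Z_in = Z1 || (Z2 + Z3) = 0 - j445.2 Ω = 445.2∠-90.0° Ω.

Z = 0 - j445.2 Ω = 445.2∠-90.0° Ω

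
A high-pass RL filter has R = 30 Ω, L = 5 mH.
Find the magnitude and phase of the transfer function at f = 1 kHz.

Step 1 — Angular frequency: ω = 2π·1000 = 6283 rad/s.
Step 2 — Transfer function: H(jω) = jωL/(R + jωL).
Step 3 — Numerator jωL = j·31.42; denominator R + jωL = 30 + j31.42.
Step 4 — H = 0.523 + j0.4995.
Step 5 — Magnitude: |H| = 0.7232 (-2.8 dB); phase: φ = 43.7°.

|H| = 0.7232 (-2.8 dB), φ = 43.7°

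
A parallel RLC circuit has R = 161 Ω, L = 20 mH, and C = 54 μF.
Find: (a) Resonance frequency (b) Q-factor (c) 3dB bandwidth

Step 1 — Resonance: ω₀ = 1/√(LC) = 1/√(0.02·5.4e-05) = 962.3 rad/s.
Step 2 — f₀ = ω₀/(2π) = 153.1 Hz.
Step 3 — Parallel Q: Q = R/(ω₀L) = 161/(962.3·0.02) = 8.366.
Step 4 — Bandwidth: Δω = ω₀/Q = 115 rad/s; BW = Δω/(2π) = 18.31 Hz.

(a) f₀ = 153.1 Hz  (b) Q = 8.366  (c) BW = 18.31 Hz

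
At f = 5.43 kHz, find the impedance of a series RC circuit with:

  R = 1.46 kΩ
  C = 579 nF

Step 1 — Angular frequency: ω = 2π·f = 2π·5430 = 3.412e+04 rad/s.
Step 2 — Component impedances:
  R: Z = R = 1460 Ω
  C: Z = 1/(jωC) = -j/(ω·C) = 0 - j50.62 Ω
Step 3 — Series combination: Z_total = R + C = 1460 - j50.62 Ω = 1461∠-2.0° Ω.

Z = 1460 - j50.62 Ω = 1461∠-2.0° Ω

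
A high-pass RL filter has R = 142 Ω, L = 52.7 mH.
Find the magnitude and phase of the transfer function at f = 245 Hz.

Step 1 — Angular frequency: ω = 2π·245 = 1539 rad/s.
Step 2 — Transfer function: H(jω) = jωL/(R + jωL).
Step 3 — Numerator jωL = j·81.13; denominator R + jωL = 142 + j81.13.
Step 4 — H = 0.2461 + j0.4307.
Step 5 — Magnitude: |H| = 0.4961 (-6.1 dB); phase: φ = 60.3°.

|H| = 0.4961 (-6.1 dB), φ = 60.3°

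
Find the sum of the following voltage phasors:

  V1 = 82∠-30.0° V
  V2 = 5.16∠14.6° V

Step 1 — Convert each phasor to rectangular form:
  V1 = 82·(cos(-30.0°) + j·sin(-30.0°)) = 71.01 - j41 V
  V2 = 5.16·(cos(14.6°) + j·sin(14.6°)) = 4.993 + j1.301 V
Step 2 — Sum components: V_total = 76.01 - j39.7 V.
Step 3 — Convert to polar: |V_total| = 85.75 V, ∠V_total = -27.6°.

V_total = 85.75∠-27.6° V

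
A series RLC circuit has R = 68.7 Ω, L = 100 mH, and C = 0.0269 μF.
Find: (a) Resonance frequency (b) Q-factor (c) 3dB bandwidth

Step 1 — Resonance: ω₀ = 1/√(LC) = 1/√(0.1·2.69e-08) = 1.928e+04 rad/s.
Step 2 — f₀ = ω₀/(2π) = 3069 Hz.
Step 3 — Series Q: Q = ω₀L/R = 1.928e+04·0.1/68.7 = 28.07.
Step 4 — Bandwidth: Δω = ω₀/Q = 687 rad/s; BW = Δω/(2π) = 109.3 Hz.

(a) f₀ = 3069 Hz  (b) Q = 28.07  (c) BW = 109.3 Hz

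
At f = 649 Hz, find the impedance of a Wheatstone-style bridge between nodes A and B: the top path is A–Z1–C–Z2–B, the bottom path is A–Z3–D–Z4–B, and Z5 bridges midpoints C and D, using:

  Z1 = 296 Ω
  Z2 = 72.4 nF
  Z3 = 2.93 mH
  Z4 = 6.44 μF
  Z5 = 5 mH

Step 1 — Angular frequency: ω = 2π·f = 2π·649 = 4078 rad/s.
Step 2 — Component impedances:
  Z1: Z = R = 296 Ω
  Z2: Z = 1/(jωC) = -j/(ω·C) = 0 - j3387 Ω
  Z3: Z = jωL = j·4078·0.00293 = 0 + j11.95 Ω
  Z4: Z = 1/(jωC) = -j/(ω·C) = 0 - j38.08 Ω
  Z5: Z = jωL = j·4078·0.005 = 0 + j20.39 Ω
Step 3 — Bridge requires nodal analysis (the Z5 bridge couples midpoints C and D, so the two paths cannot be reduced to a simple series/parallel combination). Setting node B to ground and injecting 1 A at node A, the 3-node admittance system at A, C, D solves to V_A = Z_AB = 0.4949 - j25.76 Ω = 25.76∠-88.9° Ω.

Z = 0.4949 - j25.76 Ω = 25.76∠-88.9° Ω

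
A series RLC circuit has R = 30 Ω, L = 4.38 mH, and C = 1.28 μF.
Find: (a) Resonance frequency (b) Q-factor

Step 1 — Resonance condition Im(Z)=0 gives ω₀ = 1/√(LC).
Step 2 — ω₀ = 1/√(0.00438·1.28e-06) = 1.336e+04 rad/s.
Step 3 — f₀ = ω₀/(2π) = 2126 Hz.
Step 4 — Series Q: Q = ω₀L/R = 1.336e+04·0.00438/30 = 1.95.

(a) f₀ = 2126 Hz  (b) Q = 1.95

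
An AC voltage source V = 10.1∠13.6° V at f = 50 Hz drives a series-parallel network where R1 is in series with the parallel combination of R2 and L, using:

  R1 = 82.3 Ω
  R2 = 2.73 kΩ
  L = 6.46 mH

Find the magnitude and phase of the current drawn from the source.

Step 1 — Angular frequency: ω = 2π·f = 2π·50 = 314.2 rad/s.
Step 2 — Component impedances:
  R1: Z = R = 82.3 Ω
  R2: Z = R = 2730 Ω
  L: Z = jωL = j·314.2·0.00646 = 0 + j2.029 Ω
Step 3 — Parallel branch: R2 || L = 1/(1/R2 + 1/L) = 0.001509 + j2.029 Ω.
Step 4 — Series with R1: Z_total = R1 + (R2 || L) = 82.3 + j2.029 Ω = 82.33∠1.4° Ω.
Step 5 — Source phasor: V = 10.1∠13.6° V = 9.817 + j2.375 V.
Step 6 — Ohm's law: I = V / Z_total = (9.817 + j2.375) / (82.3 + j2.029) = 0.1199 + j0.0259 A.
Step 7 — Convert to polar: |I| = 0.1227 A, ∠I = 12.2°.

I = 0.1227∠12.2° A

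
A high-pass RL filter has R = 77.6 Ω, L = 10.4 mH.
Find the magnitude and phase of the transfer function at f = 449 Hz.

Step 1 — Angular frequency: ω = 2π·449 = 2821 rad/s.
Step 2 — Transfer function: H(jω) = jωL/(R + jωL).
Step 3 — Numerator jωL = j·29.34; denominator R + jωL = 77.6 + j29.34.
Step 4 — H = 0.1251 + j0.3308.
Step 5 — Magnitude: |H| = 0.3537 (-9.0 dB); phase: φ = 69.3°.

|H| = 0.3537 (-9.0 dB), φ = 69.3°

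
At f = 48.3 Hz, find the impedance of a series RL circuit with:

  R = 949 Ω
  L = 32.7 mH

Step 1 — Angular frequency: ω = 2π·f = 2π·48.3 = 303.5 rad/s.
Step 2 — Component impedances:
  R: Z = R = 949 Ω
  L: Z = jωL = j·303.5·0.0327 = 0 + j9.924 Ω
Step 3 — Series combination: Z_total = R + L = 949 + j9.924 Ω = 949.1∠0.6° Ω.

Z = 949 + j9.924 Ω = 949.1∠0.6° Ω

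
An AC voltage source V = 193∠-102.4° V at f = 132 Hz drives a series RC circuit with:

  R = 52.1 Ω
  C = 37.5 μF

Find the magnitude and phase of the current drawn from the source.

Step 1 — Angular frequency: ω = 2π·f = 2π·132 = 829.4 rad/s.
Step 2 — Component impedances:
  R: Z = R = 52.1 Ω
  C: Z = 1/(jωC) = -j/(ω·C) = 0 - j32.15 Ω
Step 3 — Series combination: Z_total = R + C = 52.1 - j32.15 Ω = 61.22∠-31.7° Ω.
Step 4 — Source phasor: V = 193∠-102.4° V = -41.44 - j188.5 V.
Step 5 — Ohm's law: I = V / Z_total = (-41.44 - j188.5) / (52.1 - j32.15) = 1.041 - j2.976 A.
Step 6 — Convert to polar: |I| = 3.152 A, ∠I = -70.7°.

I = 3.152∠-70.7° A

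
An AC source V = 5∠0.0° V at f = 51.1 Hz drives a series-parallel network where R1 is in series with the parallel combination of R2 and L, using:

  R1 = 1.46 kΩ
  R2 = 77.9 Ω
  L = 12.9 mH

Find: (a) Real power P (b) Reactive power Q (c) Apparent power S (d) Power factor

Step 1 — Angular frequency: ω = 2π·f = 2π·51.1 = 321.1 rad/s.
Step 2 — Component impedances:
  R1: Z = R = 1460 Ω
  R2: Z = R = 77.9 Ω
  L: Z = jωL = j·321.1·0.0129 = 0 + j4.142 Ω
Step 3 — Parallel branch: R2 || L = 1/(1/R2 + 1/L) = 0.2196 + j4.13 Ω.
Step 4 — Series with R1: Z_total = R1 + (R2 || L) = 1460 + j4.13 Ω = 1460∠0.2° Ω.
Step 5 — Source phasor: V = 5∠0.0° V = 5 V.
Step 6 — Current: I = V / Z = 0.003424 - j9.685e-06 A = 0.003424∠-0.2° A.
Step 7 — Complex power: S = V·I* = 0.01712 + j4.842e-05 VA.
Step 8 — Real power: P = Re(S) = 0.01712 W.
Step 9 — Reactive power: Q = Im(S) = 4.842e-05 VAR.
Step 10 — Apparent power: |S| = 0.01712 VA.
Step 11 — Power factor: PF = P/|S| = 1 (lagging).

(a) P = 0.01712 W  (b) Q = 4.842e-05 VAR  (c) S = 0.01712 VA  (d) PF = 1 (lagging)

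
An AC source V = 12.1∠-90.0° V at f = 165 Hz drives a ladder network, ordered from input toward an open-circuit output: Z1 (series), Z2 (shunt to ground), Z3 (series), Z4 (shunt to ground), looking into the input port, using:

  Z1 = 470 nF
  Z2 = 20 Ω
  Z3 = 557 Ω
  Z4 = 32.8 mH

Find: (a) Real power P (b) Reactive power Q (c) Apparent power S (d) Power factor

Step 1 — Angular frequency: ω = 2π·f = 2π·165 = 1037 rad/s.
Step 2 — Component impedances:
  Z1: Z = 1/(jωC) = -j/(ω·C) = 0 - j2052 Ω
  Z2: Z = R = 20 Ω
  Z3: Z = R = 557 Ω
  Z4: Z = jωL = j·1037·0.0328 = 0 + j34 Ω
Step 3 — Ladder network (open output): work backward from the far end, alternating series and parallel combinations. Z_in = 19.31 - j2052 Ω = 2052∠-89.5° Ω.
Step 4 — Source phasor: V = 12.1∠-90.0° V = 0 - j12.1 V.
Step 5 — Current: I = V / Z = 0.005895 - j5.547e-05 A = 0.005896∠-0.5° A.
Step 6 — Complex power: S = V·I* = 0.0006712 - j0.07133 VA.
Step 7 — Real power: P = Re(S) = 0.0006712 W.
Step 8 — Reactive power: Q = Im(S) = -0.07133 VAR.
Step 9 — Apparent power: |S| = 0.07134 VA.
Step 10 — Power factor: PF = P/|S| = 0.009408 (leading).

(a) P = 0.0006712 W  (b) Q = -0.07133 VAR  (c) S = 0.07134 VA  (d) PF = 0.009408 (leading)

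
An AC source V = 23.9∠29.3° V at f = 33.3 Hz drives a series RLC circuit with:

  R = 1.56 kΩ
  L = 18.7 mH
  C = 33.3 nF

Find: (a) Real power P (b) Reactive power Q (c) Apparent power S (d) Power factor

Step 1 — Angular frequency: ω = 2π·f = 2π·33.3 = 209.2 rad/s.
Step 2 — Component impedances:
  R: Z = R = 1560 Ω
  L: Z = jωL = j·209.2·0.0187 = 0 + j3.913 Ω
  C: Z = 1/(jωC) = -j/(ω·C) = 0 - j1.435e+05 Ω
Step 3 — Series combination: Z_total = R + L + C = 1560 - j1.435e+05 Ω = 1.435e+05∠-89.4° Ω.
Step 4 — Source phasor: V = 23.9∠29.3° V = 20.84 + j11.7 V.
Step 5 — Current: I = V / Z = -7.991e-05 + j0.0001461 A = 0.0001665∠118.7° A.
Step 6 — Complex power: S = V·I* = 4.325e-05 - j0.003979 VA.
Step 7 — Real power: P = Re(S) = 4.325e-05 W.
Step 8 — Reactive power: Q = Im(S) = -0.003979 VAR.
Step 9 — Apparent power: |S| = 0.00398 VA.
Step 10 — Power factor: PF = P/|S| = 0.01087 (leading).

(a) P = 4.325e-05 W  (b) Q = -0.003979 VAR  (c) S = 0.00398 VA  (d) PF = 0.01087 (leading)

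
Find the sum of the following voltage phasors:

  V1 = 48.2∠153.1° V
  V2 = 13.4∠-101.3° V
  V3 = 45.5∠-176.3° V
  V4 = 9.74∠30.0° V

Step 1 — Convert each phasor to rectangular form:
  V1 = 48.2·(cos(153.1°) + j·sin(153.1°)) = -42.98 + j21.81 V
  V2 = 13.4·(cos(-101.3°) + j·sin(-101.3°)) = -2.626 - j13.14 V
  V3 = 45.5·(cos(-176.3°) + j·sin(-176.3°)) = -45.41 - j2.936 V
  V4 = 9.74·(cos(30.0°) + j·sin(30.0°)) = 8.435 + j4.87 V
Step 2 — Sum components: V_total = -82.58 + j10.6 V.
Step 3 — Convert to polar: |V_total| = 83.26 V, ∠V_total = 172.7°.

V_total = 83.26∠172.7° V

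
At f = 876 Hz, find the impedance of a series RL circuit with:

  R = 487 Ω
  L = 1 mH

Step 1 — Angular frequency: ω = 2π·f = 2π·876 = 5504 rad/s.
Step 2 — Component impedances:
  R: Z = R = 487 Ω
  L: Z = jωL = j·5504·0.001 = 0 + j5.504 Ω
Step 3 — Series combination: Z_total = R + L = 487 + j5.504 Ω = 487∠0.6° Ω.

Z = 487 + j5.504 Ω = 487∠0.6° Ω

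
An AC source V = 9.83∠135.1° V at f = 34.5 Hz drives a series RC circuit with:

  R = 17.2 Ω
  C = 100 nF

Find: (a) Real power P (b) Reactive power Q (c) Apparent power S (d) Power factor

Step 1 — Angular frequency: ω = 2π·f = 2π·34.5 = 216.8 rad/s.
Step 2 — Component impedances:
  R: Z = R = 17.2 Ω
  C: Z = 1/(jωC) = -j/(ω·C) = 0 - j4.613e+04 Ω
Step 3 — Series combination: Z_total = R + C = 17.2 - j4.613e+04 Ω = 4.613e+04∠-90.0° Ω.
Step 4 — Source phasor: V = 9.83∠135.1° V = -6.963 + j6.939 V.
Step 5 — Current: I = V / Z = -0.0001505 - j0.0001509 A = 0.0002131∠-134.9° A.
Step 6 — Complex power: S = V·I* = 7.81e-07 - j0.002095 VA.
Step 7 — Real power: P = Re(S) = 7.81e-07 W.
Step 8 — Reactive power: Q = Im(S) = -0.002095 VAR.
Step 9 — Apparent power: |S| = 0.002095 VA.
Step 10 — Power factor: PF = P/|S| = 0.0003728 (leading).

(a) P = 7.81e-07 W  (b) Q = -0.002095 VAR  (c) S = 0.002095 VA  (d) PF = 0.0003728 (leading)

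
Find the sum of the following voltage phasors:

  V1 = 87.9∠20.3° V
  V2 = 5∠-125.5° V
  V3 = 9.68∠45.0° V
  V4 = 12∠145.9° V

Step 1 — Convert each phasor to rectangular form:
  V1 = 87.9·(cos(20.3°) + j·sin(20.3°)) = 82.44 + j30.5 V
  V2 = 5·(cos(-125.5°) + j·sin(-125.5°)) = -2.904 - j4.071 V
  V3 = 9.68·(cos(45.0°) + j·sin(45.0°)) = 6.845 + j6.845 V
  V4 = 12·(cos(145.9°) + j·sin(145.9°)) = -9.937 + j6.728 V
Step 2 — Sum components: V_total = 76.44 + j40 V.
Step 3 — Convert to polar: |V_total| = 86.28 V, ∠V_total = 27.6°.

V_total = 86.28∠27.6° V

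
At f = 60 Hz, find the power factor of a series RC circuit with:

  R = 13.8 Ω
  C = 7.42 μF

Step 1 — Angular frequency: ω = 2π·f = 2π·60 = 377 rad/s.
Step 2 — Component impedances:
  R: Z = R = 13.8 Ω
  C: Z = 1/(jωC) = -j/(ω·C) = 0 - j357.5 Ω
Step 3 — Series combination: Z_total = R + C = 13.8 - j357.5 Ω = 357.8∠-87.8° Ω.
Step 4 — Power factor: PF = cos(φ) = Re(Z)/|Z| = 13.8/357.8 = 0.03857.
Step 5 — Type: Im(Z) = -357.5 ⇒ leading (phase φ = -87.8°).

PF = 0.03857 (leading, φ = -87.8°)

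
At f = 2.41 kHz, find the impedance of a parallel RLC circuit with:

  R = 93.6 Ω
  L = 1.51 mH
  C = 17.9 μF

Step 1 — Angular frequency: ω = 2π·f = 2π·2410 = 1.514e+04 rad/s.
Step 2 — Component impedances:
  R: Z = R = 93.6 Ω
  L: Z = jωL = j·1.514e+04·0.00151 = 0 + j22.87 Ω
  C: Z = 1/(jωC) = -j/(ω·C) = 0 - j3.689 Ω
Step 3 — Parallel combination: 1/Z_total = 1/R + 1/L + 1/C; Z_total = 0.2063 - j4.389 Ω = 4.394∠-87.3° Ω.

Z = 0.2063 - j4.389 Ω = 4.394∠-87.3° Ω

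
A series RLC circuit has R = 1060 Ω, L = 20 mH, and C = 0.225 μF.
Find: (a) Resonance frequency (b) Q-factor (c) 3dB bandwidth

Step 1 — Resonance: ω₀ = 1/√(LC) = 1/√(0.02·2.25e-07) = 1.491e+04 rad/s.
Step 2 — f₀ = ω₀/(2π) = 2373 Hz.
Step 3 — Series Q: Q = ω₀L/R = 1.491e+04·0.02/1060 = 0.2813.
Step 4 — Bandwidth: Δω = ω₀/Q = 5.3e+04 rad/s; BW = Δω/(2π) = 8435 Hz.

(a) f₀ = 2373 Hz  (b) Q = 0.2813  (c) BW = 8435 Hz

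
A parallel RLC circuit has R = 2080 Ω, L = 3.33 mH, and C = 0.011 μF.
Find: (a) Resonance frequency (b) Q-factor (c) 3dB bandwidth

Step 1 — Resonance: ω₀ = 1/√(LC) = 1/√(0.00333·1.1e-08) = 1.652e+05 rad/s.
Step 2 — f₀ = ω₀/(2π) = 2.63e+04 Hz.
Step 3 — Parallel Q: Q = R/(ω₀L) = 2080/(1.652e+05·0.00333) = 3.78.
Step 4 — Bandwidth: Δω = ω₀/Q = 4.371e+04 rad/s; BW = Δω/(2π) = 6956 Hz.

(a) f₀ = 2.63e+04 Hz  (b) Q = 3.78  (c) BW = 6956 Hz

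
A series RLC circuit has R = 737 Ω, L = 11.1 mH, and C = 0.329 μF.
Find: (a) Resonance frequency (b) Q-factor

Step 1 — Resonance condition Im(Z)=0 gives ω₀ = 1/√(LC).
Step 2 — ω₀ = 1/√(0.0111·3.29e-07) = 1.655e+04 rad/s.
Step 3 — f₀ = ω₀/(2π) = 2634 Hz.
Step 4 — Series Q: Q = ω₀L/R = 1.655e+04·0.0111/737 = 0.2492.

(a) f₀ = 2634 Hz  (b) Q = 0.2492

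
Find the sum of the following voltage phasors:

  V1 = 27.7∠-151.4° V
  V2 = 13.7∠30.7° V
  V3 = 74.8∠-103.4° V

Step 1 — Convert each phasor to rectangular form:
  V1 = 27.7·(cos(-151.4°) + j·sin(-151.4°)) = -24.32 - j13.26 V
  V2 = 13.7·(cos(30.7°) + j·sin(30.7°)) = 11.78 + j6.994 V
  V3 = 74.8·(cos(-103.4°) + j·sin(-103.4°)) = -17.33 - j72.76 V
Step 2 — Sum components: V_total = -29.87 - j79.03 V.
Step 3 — Convert to polar: |V_total| = 84.49 V, ∠V_total = -110.7°.

V_total = 84.49∠-110.7° V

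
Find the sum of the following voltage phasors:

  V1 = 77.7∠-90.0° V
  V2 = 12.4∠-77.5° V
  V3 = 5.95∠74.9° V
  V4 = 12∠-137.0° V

Step 1 — Convert each phasor to rectangular form:
  V1 = 77.7·(cos(-90.0°) + j·sin(-90.0°)) = 0 - j77.7 V
  V2 = 12.4·(cos(-77.5°) + j·sin(-77.5°)) = 2.684 - j12.11 V
  V3 = 5.95·(cos(74.9°) + j·sin(74.9°)) = 1.55 + j5.745 V
  V4 = 12·(cos(-137.0°) + j·sin(-137.0°)) = -8.776 - j8.184 V
Step 2 — Sum components: V_total = -4.542 - j92.25 V.
Step 3 — Convert to polar: |V_total| = 92.36 V, ∠V_total = -92.8°.

V_total = 92.36∠-92.8° V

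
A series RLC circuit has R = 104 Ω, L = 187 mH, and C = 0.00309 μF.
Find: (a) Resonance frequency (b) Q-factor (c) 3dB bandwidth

Step 1 — Resonance condition Im(Z)=0 gives ω₀ = 1/√(LC).
Step 2 — ω₀ = 1/√(0.187·3.09e-09) = 4.16e+04 rad/s.
Step 3 — f₀ = ω₀/(2π) = 6621 Hz.
Step 4 — Series Q: Q = ω₀L/R = 4.16e+04·0.187/104 = 74.8.
Step 5 — 3dB bandwidth: Δω = ω₀/Q = 556.1 rad/s; BW = Δω/(2π) = 88.51 Hz.

(a) f₀ = 6621 Hz  (b) Q = 74.8  (c) BW = 88.51 Hz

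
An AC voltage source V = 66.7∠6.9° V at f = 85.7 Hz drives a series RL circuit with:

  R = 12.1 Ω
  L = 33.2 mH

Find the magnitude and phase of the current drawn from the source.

Step 1 — Angular frequency: ω = 2π·f = 2π·85.7 = 538.5 rad/s.
Step 2 — Component impedances:
  R: Z = R = 12.1 Ω
  L: Z = jωL = j·538.5·0.0332 = 0 + j17.88 Ω
Step 3 — Series combination: Z_total = R + L = 12.1 + j17.88 Ω = 21.59∠55.9° Ω.
Step 4 — Source phasor: V = 66.7∠6.9° V = 66.22 + j8.013 V.
Step 5 — Ohm's law: I = V / Z_total = (66.22 + j8.013) / (12.1 + j17.88) = 2.027 - j2.332 A.
Step 6 — Convert to polar: |I| = 3.09 A, ∠I = -49.0°.

I = 3.09∠-49.0° A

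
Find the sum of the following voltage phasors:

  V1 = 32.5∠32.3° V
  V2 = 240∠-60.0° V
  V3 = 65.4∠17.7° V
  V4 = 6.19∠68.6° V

Step 1 — Convert each phasor to rectangular form:
  V1 = 32.5·(cos(32.3°) + j·sin(32.3°)) = 27.47 + j17.37 V
  V2 = 240·(cos(-60.0°) + j·sin(-60.0°)) = 120 - j207.8 V
  V3 = 65.4·(cos(17.7°) + j·sin(17.7°)) = 62.3 + j19.88 V
  V4 = 6.19·(cos(68.6°) + j·sin(68.6°)) = 2.259 + j5.763 V
Step 2 — Sum components: V_total = 212 - j164.8 V.
Step 3 — Convert to polar: |V_total| = 268.6 V, ∠V_total = -37.9°.

V_total = 268.6∠-37.9° V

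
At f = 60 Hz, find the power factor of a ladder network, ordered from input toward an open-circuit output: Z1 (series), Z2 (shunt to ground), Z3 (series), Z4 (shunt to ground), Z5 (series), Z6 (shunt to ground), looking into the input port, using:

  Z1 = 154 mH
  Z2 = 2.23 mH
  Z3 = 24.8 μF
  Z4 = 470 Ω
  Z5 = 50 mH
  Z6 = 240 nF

Step 1 — Angular frequency: ω = 2π·f = 2π·60 = 377 rad/s.
Step 2 — Component impedances:
  Z1: Z = jωL = j·377·0.154 = 0 + j58.06 Ω
  Z2: Z = jωL = j·377·0.00223 = 0 + j0.8407 Ω
  Z3: Z = 1/(jωC) = -j/(ω·C) = 0 - j107 Ω
  Z4: Z = R = 470 Ω
  Z5: Z = jωL = j·377·0.05 = 0 + j18.85 Ω
  Z6: Z = 1/(jωC) = -j/(ω·C) = 0 - j1.105e+04 Ω
Step 3 — Ladder network (open output): work backward from the far end, alternating series and parallel combinations. Z_in = 0.001405 + j58.9 Ω = 58.9∠90.0° Ω.
Step 4 — Power factor: PF = cos(φ) = Re(Z)/|Z| = 0.001405/58.9 = 2.385e-05.
Step 5 — Type: Im(Z) = 58.9 ⇒ lagging (phase φ = 90.0°).

PF = 2.385e-05 (lagging, φ = 90.0°)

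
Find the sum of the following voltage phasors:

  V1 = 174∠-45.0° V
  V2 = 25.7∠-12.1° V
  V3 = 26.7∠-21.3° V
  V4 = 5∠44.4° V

Step 1 — Convert each phasor to rectangular form:
  V1 = 174·(cos(-45.0°) + j·sin(-45.0°)) = 123 - j123 V
  V2 = 25.7·(cos(-12.1°) + j·sin(-12.1°)) = 25.13 - j5.387 V
  V3 = 26.7·(cos(-21.3°) + j·sin(-21.3°)) = 24.88 - j9.699 V
  V4 = 5·(cos(44.4°) + j·sin(44.4°)) = 3.572 + j3.498 V
Step 2 — Sum components: V_total = 176.6 - j134.6 V.
Step 3 — Convert to polar: |V_total| = 222.1 V, ∠V_total = -37.3°.

V_total = 222.1∠-37.3° V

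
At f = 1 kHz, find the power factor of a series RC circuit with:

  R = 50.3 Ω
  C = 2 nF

Step 1 — Angular frequency: ω = 2π·f = 2π·1000 = 6283 rad/s.
Step 2 — Component impedances:
  R: Z = R = 50.3 Ω
  C: Z = 1/(jωC) = -j/(ω·C) = 0 - j7.958e+04 Ω
Step 3 — Series combination: Z_total = R + C = 50.3 - j7.958e+04 Ω = 7.958e+04∠-90.0° Ω.
Step 4 — Power factor: PF = cos(φ) = Re(Z)/|Z| = 50.3/7.958e+04 = 0.0006321.
Step 5 — Type: Im(Z) = -7.958e+04 ⇒ leading (phase φ = -90.0°).

PF = 0.0006321 (leading, φ = -90.0°)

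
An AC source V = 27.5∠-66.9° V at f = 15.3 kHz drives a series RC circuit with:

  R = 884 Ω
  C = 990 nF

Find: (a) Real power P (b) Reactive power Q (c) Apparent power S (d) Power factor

Step 1 — Angular frequency: ω = 2π·f = 2π·1.53e+04 = 9.613e+04 rad/s.
Step 2 — Component impedances:
  R: Z = R = 884 Ω
  C: Z = 1/(jωC) = -j/(ω·C) = 0 - j10.51 Ω
Step 3 — Series combination: Z_total = R + C = 884 - j10.51 Ω = 884.1∠-0.7° Ω.
Step 4 — Source phasor: V = 27.5∠-66.9° V = 10.79 - j25.3 V.
Step 5 — Current: I = V / Z = 0.01254 - j0.02847 A = 0.03111∠-66.2° A.
Step 6 — Complex power: S = V·I* = 0.8554 - j0.01017 VA.
Step 7 — Real power: P = Re(S) = 0.8554 W.
Step 8 — Reactive power: Q = Im(S) = -0.01017 VAR.
Step 9 — Apparent power: |S| = 0.8554 VA.
Step 10 — Power factor: PF = P/|S| = 0.9999 (leading).

(a) P = 0.8554 W  (b) Q = -0.01017 VAR  (c) S = 0.8554 VA  (d) PF = 0.9999 (leading)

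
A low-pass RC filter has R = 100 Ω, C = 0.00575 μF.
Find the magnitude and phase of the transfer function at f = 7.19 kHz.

Step 1 — Angular frequency: ω = 2π·7190 = 4.518e+04 rad/s.
Step 2 — Transfer function: H(jω) = 1/(1 + jωRC).
Step 3 — Denominator: 1 + jωRC = 1 + j·4.518e+04·100·5.75e-09 = 1 + j0.02598.
Step 4 — H = 0.9993 - j0.02596.
Step 5 — Magnitude: |H| = 0.9997 (-0.0 dB); phase: φ = -1.5°.

|H| = 0.9997 (-0.0 dB), φ = -1.5°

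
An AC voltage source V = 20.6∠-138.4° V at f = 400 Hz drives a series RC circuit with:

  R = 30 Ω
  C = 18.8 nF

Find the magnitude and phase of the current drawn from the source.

Step 1 — Angular frequency: ω = 2π·f = 2π·400 = 2513 rad/s.
Step 2 — Component impedances:
  R: Z = R = 30 Ω
  C: Z = 1/(jωC) = -j/(ω·C) = 0 - j2.116e+04 Ω
Step 3 — Series combination: Z_total = R + C = 30 - j2.116e+04 Ω = 2.116e+04∠-89.9° Ω.
Step 4 — Source phasor: V = 20.6∠-138.4° V = -15.4 - j13.68 V.
Step 5 — Ohm's law: I = V / Z_total = (-15.4 - j13.68) / (30 - j2.116e+04) = 0.0006452 - j0.0007288 A.
Step 6 — Convert to polar: |I| = 0.0009733 A, ∠I = -48.5°.

I = 0.0009733∠-48.5° A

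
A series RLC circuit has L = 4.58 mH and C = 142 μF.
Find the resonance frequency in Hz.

Step 1 — Resonance condition Im(Z)=0 gives ω₀ = 1/√(LC).
Step 2 — ω₀ = 1/√(0.00458·0.000142) = 1240 rad/s.
Step 3 — f₀ = ω₀/(2π) = 197.4 Hz.

f₀ = 197.4 Hz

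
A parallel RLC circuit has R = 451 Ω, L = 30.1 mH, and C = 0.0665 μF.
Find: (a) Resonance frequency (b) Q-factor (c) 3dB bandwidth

Step 1 — Resonance: ω₀ = 1/√(LC) = 1/√(0.0301·6.65e-08) = 2.235e+04 rad/s.
Step 2 — f₀ = ω₀/(2π) = 3557 Hz.
Step 3 — Parallel Q: Q = R/(ω₀L) = 451/(2.235e+04·0.0301) = 0.6704.
Step 4 — Bandwidth: Δω = ω₀/Q = 3.334e+04 rad/s; BW = Δω/(2π) = 5307 Hz.

(a) f₀ = 3557 Hz  (b) Q = 0.6704  (c) BW = 5307 Hz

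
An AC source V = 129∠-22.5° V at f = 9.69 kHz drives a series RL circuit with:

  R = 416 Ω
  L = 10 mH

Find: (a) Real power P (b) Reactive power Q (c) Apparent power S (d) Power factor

Step 1 — Angular frequency: ω = 2π·f = 2π·9690 = 6.088e+04 rad/s.
Step 2 — Component impedances:
  R: Z = R = 416 Ω
  L: Z = jωL = j·6.088e+04·0.01 = 0 + j608.8 Ω
Step 3 — Series combination: Z_total = R + L = 416 + j608.8 Ω = 737.4∠55.7° Ω.
Step 4 — Source phasor: V = 129∠-22.5° V = 119.2 - j49.37 V.
Step 5 — Current: I = V / Z = 0.0359 - j0.1712 A = 0.1749∠-78.2° A.
Step 6 — Complex power: S = V·I* = 12.73 + j18.63 VA.
Step 7 — Real power: P = Re(S) = 12.73 W.
Step 8 — Reactive power: Q = Im(S) = 18.63 VAR.
Step 9 — Apparent power: |S| = 22.57 VA.
Step 10 — Power factor: PF = P/|S| = 0.5642 (lagging).

(a) P = 12.73 W  (b) Q = 18.63 VAR  (c) S = 22.57 VA  (d) PF = 0.5642 (lagging)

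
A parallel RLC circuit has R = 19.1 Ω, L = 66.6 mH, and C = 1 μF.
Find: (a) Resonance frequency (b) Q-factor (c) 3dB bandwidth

Step 1 — Resonance: ω₀ = 1/√(LC) = 1/√(0.0666·1e-06) = 3875 rad/s.
Step 2 — f₀ = ω₀/(2π) = 616.7 Hz.
Step 3 — Parallel Q: Q = R/(ω₀L) = 19.1/(3875·0.0666) = 0.07401.
Step 4 — Bandwidth: Δω = ω₀/Q = 5.236e+04 rad/s; BW = Δω/(2π) = 8333 Hz.

(a) f₀ = 616.7 Hz  (b) Q = 0.07401  (c) BW = 8333 Hz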